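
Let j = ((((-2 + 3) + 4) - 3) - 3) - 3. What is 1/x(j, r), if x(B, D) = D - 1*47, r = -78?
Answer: -1/125 ≈ -0.0080000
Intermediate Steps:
j = -4 (j = (((1 + 4) - 3) - 3) - 3 = ((5 - 3) - 3) - 3 = (2 - 3) - 3 = -1 - 3 = -4)
x(B, D) = -47 + D (x(B, D) = D - 47 = -47 + D)
1/x(j, r) = 1/(-47 - 78) = 1/(-125) = -1/125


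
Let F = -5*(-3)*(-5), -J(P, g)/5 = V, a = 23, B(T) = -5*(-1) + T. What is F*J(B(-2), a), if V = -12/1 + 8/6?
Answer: -4000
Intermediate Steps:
B(T) = 5 + T
V = -32/3 (V = -12*1 + 8*(1/6) = -12 + 4/3 = -32/3 ≈ -10.667)
J(P, g) = 160/3 (J(P, g) = -5*(-32/3) = 160/3)
F = -75 (F = 15*(-5) = -75)
F*J(B(-2), a) = -75*160/3 = -4000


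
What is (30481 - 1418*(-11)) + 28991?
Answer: 75070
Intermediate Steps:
(30481 - 1418*(-11)) + 28991 = (30481 + 15598) + 28991 = 46079 + 28991 = 75070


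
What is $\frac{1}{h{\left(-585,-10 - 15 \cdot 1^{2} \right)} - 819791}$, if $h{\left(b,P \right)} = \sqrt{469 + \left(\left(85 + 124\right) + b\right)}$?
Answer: $- \frac{819791}{672057283588} - \frac{\sqrt{93}}{672057283588} \approx -1.2198 \cdot 10^{-6}$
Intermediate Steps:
$h{\left(b,P \right)} = \sqrt{678 + b}$ ($h{\left(b,P \right)} = \sqrt{469 + \left(209 + b\right)} = \sqrt{678 + b}$)
$\frac{1}{h{\left(-585,-10 - 15 \cdot 1^{2} \right)} - 819791} = \frac{1}{\sqrt{678 - 585} - 819791} = \frac{1}{\sqrt{93} - 819791} = \frac{1}{-819791 + \sqrt{93}}$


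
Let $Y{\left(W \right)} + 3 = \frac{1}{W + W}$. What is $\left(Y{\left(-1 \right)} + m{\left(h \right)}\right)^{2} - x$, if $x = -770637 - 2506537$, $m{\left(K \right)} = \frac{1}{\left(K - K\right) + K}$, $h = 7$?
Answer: $\frac{642328313}{196} \approx 3.2772 \cdot 10^{6}$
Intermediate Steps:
$Y{\left(W \right)} = -3 + \frac{1}{2 W}$ ($Y{\left(W \right)} = -3 + \frac{1}{W + W} = -3 + \frac{1}{2 W}$)
$m{\left(K \right)} = \frac{1}{K}$ ($m{\left(K \right)} = \frac{1}{0 + K} = \frac{1}{K}$)
$x = -3277174$ ($x = -770637 - 2506537 = -3277174$)
$\left(Y{\left(-1 \right)} + m{\left(h \right)}\right)^{2} - x = \left(\left(-3 + \frac{1}{2 \left(-1\right)}\right) + \frac{1}{7}\right)^{2} - -3277174 = \left(\left(-3 + \frac{1}{2} \left(-1\right)\right) + \frac{1}{7}\right)^{2} + 3277174 = \left(\left(-3 - \frac{1}{2}\right) + \frac{1}{7}\right)^{2} + 3277174 = \left(- \frac{7}{2} + \frac{1}{7}\right)^{2} + 3277174 = \left(- \frac{47}{14}\right)^{2} + 3277174 = \frac{2209}{196} + 3277174 = \frac{642328313}{196}$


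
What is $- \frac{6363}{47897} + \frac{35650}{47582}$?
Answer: $\frac{702381892}{1139517527} \approx 0.61639$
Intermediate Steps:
$- \frac{6363}{47897} + \frac{35650}{47582} = \left(-6363\right) \frac{1}{47897} + 35650 \cdot \frac{1}{47582} = - \frac{6363}{47897} + \frac{17825}{23791} = \frac{702381892}{1139517527}$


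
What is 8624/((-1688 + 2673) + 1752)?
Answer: 1232/391 ≈ 3.1509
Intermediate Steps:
8624/((-1688 + 2673) + 1752) = 8624/(985 + 1752) = 8624/2737 = 8624*(1/2737) = 1232/391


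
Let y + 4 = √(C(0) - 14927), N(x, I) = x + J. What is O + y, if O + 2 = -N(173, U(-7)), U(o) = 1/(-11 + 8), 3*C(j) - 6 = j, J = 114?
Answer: -293 + 5*I*√597 ≈ -293.0 + 122.17*I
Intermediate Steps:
C(j) = 2 + j/3
U(o) = -⅓ (U(o) = 1/(-3) = -⅓)
N(x, I) = 114 + x (N(x, I) = x + 114 = 114 + x)
y = -4 + 5*I*√597 (y = -4 + √((2 + (⅓)*0) - 14927) = -4 + √((2 + 0) - 14927) = -4 + √(2 - 14927) = -4 + √(-14925) = -4 + 5*I*√597 ≈ -4.0 + 122.17*I)
O = -289 (O = -2 - (114 + 173) = -2 - 1*287 = -2 - 287 = -289)
O + y = -289 + (-4 + 5*I*√597) = -293 + 5*I*√597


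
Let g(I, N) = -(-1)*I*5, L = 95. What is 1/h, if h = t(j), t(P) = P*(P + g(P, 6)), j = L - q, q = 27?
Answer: 1/27744 ≈ 3.6044e-5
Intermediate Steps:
g(I, N) = 5*I (g(I, N) = I*5 = 5*I)
j = 68 (j = 95 - 1*27 = 95 - 27 = 68)
t(P) = 6*P**2 (t(P) = P*(P + 5*P) = P*(6*P) = 6*P**2)
h = 27744 (h = 6*68**2 = 6*4624 = 27744)
1/h = 1/27744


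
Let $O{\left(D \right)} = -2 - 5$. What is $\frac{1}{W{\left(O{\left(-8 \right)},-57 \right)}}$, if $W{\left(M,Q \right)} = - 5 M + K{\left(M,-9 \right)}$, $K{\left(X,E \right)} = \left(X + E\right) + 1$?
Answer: $\frac{1}{20} \approx 0.05$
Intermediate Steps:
$K{\left(X,E \right)} = 1 + E + X$ ($K{\left(X,E \right)} = \left(E + X\right) + 1 = 1 + E + X$)
$O{\left(D \right)} = -7$ ($O{\left(D \right)} = -2 - 5 = -7$)
$W{\left(M,Q \right)} = -8 - 4 M$ ($W{\left(M,Q \right)} = - 5 M + \left(1 - 9 + M\right) = - 5 M + \left(-8 + M\right) = -8 - 4 M$)
$\frac{1}{W{\left(O{\left(-8 \right)},-57 \right)}} = \frac{1}{-8 - -28} = \frac{1}{-8 + 28} = \frac{1}{20}$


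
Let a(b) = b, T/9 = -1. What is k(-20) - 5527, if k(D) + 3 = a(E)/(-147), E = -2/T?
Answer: -7316192/1323 ≈ -5530.0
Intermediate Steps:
T = -9 (T = 9*(-1) = -9)
E = 2/9 (E = -2/(-9) = -2*(-⅑) = 2/9 ≈ 0.22222)
k(D) = -3971/1323 (k(D) = -3 + (2/9)/(-147) = -3 + (2/9)*(-1/147) = -3 - 2/1323 = -3971/1323)
k(-20) - 5527 = -3971/1323 - 5527 = -7316192/1323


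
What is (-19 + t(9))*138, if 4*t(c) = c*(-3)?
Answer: -7107/2 ≈ -3553.5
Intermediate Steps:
t(c) = -3*c/4 (t(c) = (c*(-3))/4 = (-3*c)/4 = -3*c/4)
(-19 + t(9))*138 = (-19 - ¾*9)*138 = (-19 - 27/4)*138 = -103/4*138 = -7107/2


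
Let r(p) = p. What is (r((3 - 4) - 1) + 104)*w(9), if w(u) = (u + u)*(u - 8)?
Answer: 1836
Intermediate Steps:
w(u) = 2*u*(-8 + u) (w(u) = (2*u)*(-8 + u) = 2*u*(-8 + u))
(r((3 - 4) - 1) + 104)*w(9) = (((3 - 4) - 1) + 104)*(2*9*(-8 + 9)) = ((-1 - 1) + 104)*(2*9*1) = (-2 + 104)*18 = 102*18 = 1836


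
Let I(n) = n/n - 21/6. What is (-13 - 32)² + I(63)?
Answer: 4045/2 ≈ 2022.5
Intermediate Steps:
I(n) = -5/2 (I(n) = 1 - 21*⅙ = 1 - 7/2 = -5/2)
(-13 - 32)² + I(63) = (-13 - 32)² - 5/2 = (-45)² - 5/2 = 2025 - 5/2 = 4045/2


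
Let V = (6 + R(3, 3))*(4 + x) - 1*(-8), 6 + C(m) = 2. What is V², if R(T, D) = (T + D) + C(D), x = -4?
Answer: 64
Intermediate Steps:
C(m) = -4 (C(m) = -6 + 2 = -4)
R(T, D) = -4 + D + T (R(T, D) = (T + D) - 4 = (D + T) - 4 = -4 + D + T)
V = 8 (V = (6 + (-4 + 3 + 3))*(4 - 4) - 1*(-8) = (6 + 2)*0 + 8 = 8*0 + 8 = 0 + 8 = 8)
V² = 8² = 64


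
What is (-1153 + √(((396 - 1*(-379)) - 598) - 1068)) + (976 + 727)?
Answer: 550 + 9*I*√11 ≈ 550.0 + 29.85*I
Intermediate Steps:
(-1153 + √(((396 - 1*(-379)) - 598) - 1068)) + (976 + 727) = (-1153 + √(((396 + 379) - 598) - 1068)) + 1703 = (-1153 + √((775 - 598) - 1068)) + 1703 = (-1153 + √(177 - 1068)) + 1703 = (-1153 + √(-891)) + 1703 = (-1153 + 9*I*√11) + 1703 = 550 + 9*I*√11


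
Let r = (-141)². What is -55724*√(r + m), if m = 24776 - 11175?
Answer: -55724*√33482 ≈ -1.0196e+7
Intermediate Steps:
r = 19881
m = 13601
-55724*√(r + m) = -55724*√(19881 + 13601) = -55724*√33482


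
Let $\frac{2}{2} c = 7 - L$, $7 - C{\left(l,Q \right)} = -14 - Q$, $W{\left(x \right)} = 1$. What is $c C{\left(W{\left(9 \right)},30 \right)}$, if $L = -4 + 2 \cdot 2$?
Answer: $357$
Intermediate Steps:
$L = 0$ ($L = -4 + 4 = 0$)
$C{\left(l,Q \right)} = 21 + Q$ ($C{\left(l,Q \right)} = 7 - \left(-14 - Q\right) = 7 + \left(14 + Q\right) = 21 + Q$)
$c = 7$ ($c = 7 - 0 = 7 + 0 = 7$)
$c C{\left(W{\left(9 \right)},30 \right)} = 7 \left(21 + 30\right) = 7 \cdot 51 = 357$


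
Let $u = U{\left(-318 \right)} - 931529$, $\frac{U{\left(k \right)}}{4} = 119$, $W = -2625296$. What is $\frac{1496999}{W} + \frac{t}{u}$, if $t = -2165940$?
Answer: $\frac{1430816069431}{814763238896} \approx 1.7561$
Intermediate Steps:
$U{\left(k \right)} = 476$ ($U{\left(k \right)} = 4 \cdot 119 = 476$)
$u = -931053$ ($u = 476 - 931529 = -931053$)
$\frac{1496999}{W} + \frac{t}{u} = \frac{1496999}{-2625296} - \frac{2165940}{-931053} = 1496999 \left(- \frac{1}{2625296}\right) - - \frac{721980}{310351} = - \frac{1496999}{2625296} + \frac{721980}{310351} = \frac{1430816069431}{814763238896}$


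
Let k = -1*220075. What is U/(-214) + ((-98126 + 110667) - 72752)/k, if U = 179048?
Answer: -19695551723/23548025 ≈ -836.40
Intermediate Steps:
k = -220075
U/(-214) + ((-98126 + 110667) - 72752)/k = 179048/(-214) + ((-98126 + 110667) - 72752)/(-220075) = 179048*(-1/214) + (12541 - 72752)*(-1/220075) = -89524/107 - 60211*(-1/220075) = -89524/107 + 60211/220075 = -19695551723/23548025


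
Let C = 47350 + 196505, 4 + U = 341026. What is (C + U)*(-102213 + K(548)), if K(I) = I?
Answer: -59461520205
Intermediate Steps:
U = 341022 (U = -4 + 341026 = 341022)
C = 243855
(C + U)*(-102213 + K(548)) = (243855 + 341022)*(-102213 + 548) = 584877*(-101665) = -59461520205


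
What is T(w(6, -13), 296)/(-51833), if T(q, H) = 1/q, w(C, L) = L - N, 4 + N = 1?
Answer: 1/518330 ≈ 1.9293e-6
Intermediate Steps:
N = -3 (N = -4 + 1 = -3)
w(C, L) = 3 + L (w(C, L) = L - 1*(-3) = L + 3 = 3 + L)
T(w(6, -13), 296)/(-51833) = 1/((3 - 13)*(-51833)) = -1/51833/(-10) = -1/10*(-1/51833) = 1/518330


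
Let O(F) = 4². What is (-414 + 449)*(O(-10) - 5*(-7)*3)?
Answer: 4235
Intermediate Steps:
O(F) = 16
(-414 + 449)*(O(-10) - 5*(-7)*3) = (-414 + 449)*(16 - 5*(-7)*3) = 35*(16 + 35*3) = 35*(16 + 105) = 35*121 = 4235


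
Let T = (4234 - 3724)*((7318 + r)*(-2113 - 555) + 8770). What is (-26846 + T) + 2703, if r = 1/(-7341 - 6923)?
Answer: -17746212528704/1783 ≈ -9.9530e+9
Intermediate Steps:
r = -1/14264 (r = 1/(-14264) = -1/14264 ≈ -7.0107e-5)
T = -17746169481735/1783 (T = (4234 - 3724)*((7318 - 1/14264)*(-2113 - 555) + 8770) = 510*((104383951/14264)*(-2668) + 8770) = 510*(-69624095317/3566 + 8770) = 510*(-69592821497/3566) = -17746169481735/1783 ≈ -9.9530e+9)
(-26846 + T) + 2703 = (-26846 - 17746169481735/1783) + 2703 = -17746217348153/1783 + 2703 = -17746212528704/1783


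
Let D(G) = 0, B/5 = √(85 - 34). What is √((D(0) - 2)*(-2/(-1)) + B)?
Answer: √(-4 + 5*√51) ≈ 5.6309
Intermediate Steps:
B = 5*√51 (B = 5*√(85 - 34) = 5*√51 ≈ 35.707)
√((D(0) - 2)*(-2/(-1)) + B) = √((0 - 2)*(-2/(-1)) + 5*√51) = √(-(-4)*(-1) + 5*√51) = √(-2*2 + 5*√51) = √(-4 + 5*√51)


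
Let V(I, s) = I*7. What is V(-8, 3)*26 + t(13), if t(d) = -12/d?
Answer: -18940/13 ≈ -1456.9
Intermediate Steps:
V(I, s) = 7*I
V(-8, 3)*26 + t(13) = (7*(-8))*26 - 12/13 = -56*26 - 12*1/13 = -1456 - 12/13 = -18940/13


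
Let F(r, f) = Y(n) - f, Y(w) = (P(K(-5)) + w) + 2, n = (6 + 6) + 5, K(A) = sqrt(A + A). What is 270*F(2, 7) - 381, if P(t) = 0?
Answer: 2859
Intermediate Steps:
K(A) = sqrt(2)*sqrt(A) (K(A) = sqrt(2*A) = sqrt(2)*sqrt(A))
n = 17 (n = 12 + 5 = 17)
Y(w) = 2 + w (Y(w) = (0 + w) + 2 = w + 2 = 2 + w)
F(r, f) = 19 - f (F(r, f) = (2 + 17) - f = 19 - f)
270*F(2, 7) - 381 = 270*(19 - 1*7) - 381 = 270*(19 - 7) - 381 = 270*12 - 381 = 3240 - 381 = 2859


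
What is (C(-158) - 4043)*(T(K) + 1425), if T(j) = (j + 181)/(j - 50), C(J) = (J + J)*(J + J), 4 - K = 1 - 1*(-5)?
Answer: 7082592773/52 ≈ 1.3620e+8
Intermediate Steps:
K = -2 (K = 4 - (1 - 1*(-5)) = 4 - (1 + 5) = 4 - 1*6 = 4 - 6 = -2)
C(J) = 4*J² (C(J) = (2*J)*(2*J) = 4*J²)
T(j) = (181 + j)/(-50 + j)
(C(-158) - 4043)*(T(K) + 1425) = (4*(-158)² - 4043)*((181 - 2)/(-50 - 2) + 1425) = (4*24964 - 4043)*(179/(-52) + 1425) = (99856 - 4043)*(-1/52*179 + 1425) = 95813*(-179/52 + 1425) = 95813*(73921/52) = 7082592773/52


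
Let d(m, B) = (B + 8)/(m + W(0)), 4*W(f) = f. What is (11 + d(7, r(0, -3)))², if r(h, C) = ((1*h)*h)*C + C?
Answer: 6724/49 ≈ 137.22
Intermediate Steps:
W(f) = f/4
r(h, C) = C + C*h² (r(h, C) = (h*h)*C + C = h²*C + C = C*h² + C = C + C*h²)
d(m, B) = (8 + B)/m (d(m, B) = (B + 8)/(m + (¼)*0) = (8 + B)/(m + 0) = (8 + B)/m)
(11 + d(7, r(0, -3)))² = (11 + (8 - 3*(1 + 0²))/7)² = (11 + (8 - 3*(1 + 0))/7)² = (11 + (8 - 3*1)/7)² = (11 + (8 - 3)/7)² = (11 + (⅐)*5)² = (11 + 5/7)² = (82/7)² = 6724/49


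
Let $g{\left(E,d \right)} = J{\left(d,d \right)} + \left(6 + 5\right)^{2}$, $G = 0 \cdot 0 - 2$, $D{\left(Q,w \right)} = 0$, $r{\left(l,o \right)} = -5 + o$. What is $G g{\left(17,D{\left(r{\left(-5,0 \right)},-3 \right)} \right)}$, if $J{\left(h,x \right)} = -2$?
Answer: $-238$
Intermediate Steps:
$G = -2$ ($G = 0 - 2 = -2$)
$g{\left(E,d \right)} = 119$ ($g{\left(E,d \right)} = -2 + \left(6 + 5\right)^{2} = -2 + 11^{2} = -2 + 121 = 119$)
$G g{\left(17,D{\left(r{\left(-5,0 \right)},-3 \right)} \right)} = \left(-2\right) 119 = -238$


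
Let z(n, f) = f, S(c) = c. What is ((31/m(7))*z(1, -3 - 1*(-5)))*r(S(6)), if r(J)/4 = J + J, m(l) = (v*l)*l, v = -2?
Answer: -1488/49 ≈ -30.367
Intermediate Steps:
m(l) = -2*l**2 (m(l) = (-2*l)*l = -2*l**2)
r(J) = 8*J (r(J) = 4*(J + J) = 4*(2*J) = 8*J)
((31/m(7))*z(1, -3 - 1*(-5)))*r(S(6)) = ((31/((-2*7**2)))*(-3 - 1*(-5)))*(8*6) = ((31/((-2*49)))*(-3 + 5))*48 = ((31/(-98))*2)*48 = ((31*(-1/98))*2)*48 = -31/98*2*48 = -31/49*48 = -1488/49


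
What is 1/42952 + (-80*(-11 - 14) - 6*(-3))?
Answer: 86677137/42952 ≈ 2018.0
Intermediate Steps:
1/42952 + (-80*(-11 - 14) - 6*(-3)) = 1/42952 + (-80*(-25) + 18) = 1/42952 + (2000 + 18) = 1/42952 + 2018 = 86677137/42952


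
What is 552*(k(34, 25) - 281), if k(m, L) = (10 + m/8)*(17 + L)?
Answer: 175260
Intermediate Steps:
k(m, L) = (10 + m/8)*(17 + L) (k(m, L) = (10 + m*(⅛))*(17 + L) = (10 + m/8)*(17 + L))
552*(k(34, 25) - 281) = 552*((170 + 10*25 + (17/8)*34 + (⅛)*25*34) - 281) = 552*((170 + 250 + 289/4 + 425/4) - 281) = 552*(1197/2 - 281) = 552*(635/2) = 175260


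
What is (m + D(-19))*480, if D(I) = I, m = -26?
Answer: -21600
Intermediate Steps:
(m + D(-19))*480 = (-26 - 19)*480 = -45*480 = -21600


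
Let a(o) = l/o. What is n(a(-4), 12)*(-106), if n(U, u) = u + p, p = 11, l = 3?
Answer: -2438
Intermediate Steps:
a(o) = 3/o
n(U, u) = 11 + u (n(U, u) = u + 11 = 11 + u)
n(a(-4), 12)*(-106) = (11 + 12)*(-106) = 23*(-106) = -2438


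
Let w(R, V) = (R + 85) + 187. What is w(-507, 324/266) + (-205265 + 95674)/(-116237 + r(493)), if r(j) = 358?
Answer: -27121974/115879 ≈ -234.05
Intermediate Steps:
w(R, V) = 272 + R (w(R, V) = (85 + R) + 187 = 272 + R)
w(-507, 324/266) + (-205265 + 95674)/(-116237 + r(493)) = (272 - 507) + (-205265 + 95674)/(-116237 + 358) = -235 - 109591/(-115879) = -235 - 109591*(-1/115879) = -235 + 109591/115879 = -27121974/115879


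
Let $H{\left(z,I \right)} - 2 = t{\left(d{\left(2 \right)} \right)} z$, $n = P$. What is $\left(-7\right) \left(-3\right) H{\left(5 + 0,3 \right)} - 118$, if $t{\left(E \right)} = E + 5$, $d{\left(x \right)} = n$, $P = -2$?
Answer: $239$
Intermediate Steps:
$n = -2$
$d{\left(x \right)} = -2$
$t{\left(E \right)} = 5 + E$
$H{\left(z,I \right)} = 2 + 3 z$ ($H{\left(z,I \right)} = 2 + \left(5 - 2\right) z = 2 + 3 z$)
$\left(-7\right) \left(-3\right) H{\left(5 + 0,3 \right)} - 118 = \left(-7\right) \left(-3\right) \left(2 + 3 \left(5 + 0\right)\right) - 118 = 21 \left(2 + 3 \cdot 5\right) - 118 = 21 \left(2 + 15\right) - 118 = 21 \cdot 17 - 118 = 357 - 118 = 239$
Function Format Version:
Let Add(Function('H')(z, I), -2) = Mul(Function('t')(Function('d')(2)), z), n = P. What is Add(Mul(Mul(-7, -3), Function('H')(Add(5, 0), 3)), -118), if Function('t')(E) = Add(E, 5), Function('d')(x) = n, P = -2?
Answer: 239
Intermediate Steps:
n = -2
Function('d')(x) = -2
Function('t')(E) = Add(5, E)
Function('H')(z, I) = Add(2, Mul(3, z)) (Function('H')(z, I) = Add(2, Mul(Add(5, -2), z)) = Add(2, Mul(3, z)))
Add(Mul(Mul(-7, -3), Function('H')(Add(5, 0), 3)), -118) = Add(Mul(Mul(-7, -3), Add(2, Mul(3, Add(5, 0)))), -118) = Add(Mul(21, Add(2, Mul(3, 5))), -118) = Add(Mul(21, Add(2, 15)), -118) = Add(Mul(21, 17), -118) = Add(357, -118) = 239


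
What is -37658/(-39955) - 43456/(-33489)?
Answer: 49137922/21935295 ≈ 2.2401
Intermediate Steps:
-37658/(-39955) - 43456/(-33489) = -37658*(-1/39955) - 43456*(-1/33489) = 37658/39955 + 43456/33489 = 49137922/21935295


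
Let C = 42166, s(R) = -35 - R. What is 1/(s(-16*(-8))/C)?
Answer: -42166/163 ≈ -258.69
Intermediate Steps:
1/(s(-16*(-8))/C) = 1/((-35 - (-16)*(-8))/42166) = 1/((-35 - 1*128)*(1/42166)) = 1/((-35 - 128)*(1/42166)) = 1/(-163*1/42166) = 1/(-163/42166) = -42166/163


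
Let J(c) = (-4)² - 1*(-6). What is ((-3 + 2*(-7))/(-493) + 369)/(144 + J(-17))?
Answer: 5351/2407 ≈ 2.2231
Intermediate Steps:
J(c) = 22 (J(c) = 16 + 6 = 22)
((-3 + 2*(-7))/(-493) + 369)/(144 + J(-17)) = ((-3 + 2*(-7))/(-493) + 369)/(144 + 22) = ((-3 - 14)*(-1/493) + 369)/166 = (-17*(-1/493) + 369)*(1/166) = (1/29 + 369)*(1/166) = (10702/29)*(1/166) = 5351/2407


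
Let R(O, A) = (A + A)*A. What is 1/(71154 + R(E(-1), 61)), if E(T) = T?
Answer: 1/78596 ≈ 1.2723e-5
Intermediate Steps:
R(O, A) = 2*A**2 (R(O, A) = (2*A)*A = 2*A**2)
1/(71154 + R(E(-1), 61)) = 1/(71154 + 2*61**2) = 1/(71154 + 2*3721) = 1/(71154 + 7442) = 1/78596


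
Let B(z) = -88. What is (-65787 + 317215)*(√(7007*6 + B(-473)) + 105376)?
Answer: 26494476928 + 251428*√41954 ≈ 2.6546e+10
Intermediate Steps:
(-65787 + 317215)*(√(7007*6 + B(-473)) + 105376) = (-65787 + 317215)*(√(7007*6 - 88) + 105376) = 251428*(√(42042 - 88) + 105376) = 251428*(√41954 + 105376) = 251428*(105376 + √41954) = 26494476928 + 251428*√41954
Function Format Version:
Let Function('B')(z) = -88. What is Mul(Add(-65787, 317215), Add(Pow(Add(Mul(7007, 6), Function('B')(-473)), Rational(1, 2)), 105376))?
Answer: Add(26494476928, Mul(251428, Pow(41954, Rational(1, 2)))) ≈ 2.6546e+10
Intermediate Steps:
Mul(Add(-65787, 317215), Add(Pow(Add(Mul(7007, 6), Function('B')(-473)), Rational(1, 2)), 105376)) = Mul(Add(-65787, 317215), Add(Pow(Add(Mul(7007, 6), -88), Rational(1, 2)), 105376)) = Mul(251428, Add(Pow(Add(42042, -88), Rational(1, 2)), 105376)) = Mul(251428, Add(Pow(41954, Rational(1, 2)), 105376)) = Mul(251428, Add(105376, Pow(41954, Rational(1, 2)))) = Add(26494476928, Mul(251428, Pow(41954, Rational(1, 2))))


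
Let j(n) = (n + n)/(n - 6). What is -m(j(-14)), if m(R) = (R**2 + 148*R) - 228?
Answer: 471/25 ≈ 18.840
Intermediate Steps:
j(n) = 2*n/(-6 + n) (j(n) = (2*n)/(-6 + n) = 2*n/(-6 + n))
m(R) = -228 + R**2 + 148*R
-m(j(-14)) = -(-228 + (2*(-14)/(-6 - 14))**2 + 148*(2*(-14)/(-6 - 14))) = -(-228 + (2*(-14)/(-20))**2 + 148*(2*(-14)/(-20))) = -(-228 + (2*(-14)*(-1/20))**2 + 148*(2*(-14)*(-1/20))) = -(-228 + (7/5)**2 + 148*(7/5)) = -(-228 + 49/25 + 1036/5) = -1*(-471/25) = 471/25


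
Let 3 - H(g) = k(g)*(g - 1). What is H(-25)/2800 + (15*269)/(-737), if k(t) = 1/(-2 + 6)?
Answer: -22581997/4127200 ≈ -5.4715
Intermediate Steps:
k(t) = 1/4
H(g) = 13/4 - g/4 (H(g) = 3 - (g - 1)/4 = 3 - (-1 + g)/4 = 3 - (-1/4 + g/4) = 3 + (1/4 - g/4) = 13/4 - g/4)
H(-25)/2800 + (15*269)/(-737) = (13/4 - 1/4*(-25))/2800 + (15*269)/(-737) = (13/4 + 25/4)*(1/2800) + 4035*(-1/737) = (19/2)*(1/2800) - 4035/737 = 19/5600 - 4035/737 = -22581997/4127200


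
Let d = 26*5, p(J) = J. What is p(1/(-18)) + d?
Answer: 2339/18 ≈ 129.94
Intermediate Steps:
d = 130
p(1/(-18)) + d = 1/(-18) + 130 = -1/18 + 130 = 2339/18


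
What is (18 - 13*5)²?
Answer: 2209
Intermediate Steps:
(18 - 13*5)² = (18 - 65)² = (-47)² = 2209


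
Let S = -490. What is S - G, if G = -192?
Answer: -298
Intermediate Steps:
S - G = -490 - 1*(-192) = -490 + 192 = -298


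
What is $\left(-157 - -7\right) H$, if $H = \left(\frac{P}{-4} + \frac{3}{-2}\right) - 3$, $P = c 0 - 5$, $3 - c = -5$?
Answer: $\frac{975}{2} \approx 487.5$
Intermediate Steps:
$c = 8$ ($c = 3 - -5 = 3 + 5 = 8$)
$P = -5$ ($P = 8 \cdot 0 - 5 = 0 - 5 = -5$)
$H = - \frac{13}{4}$ ($H = \left(- \frac{5}{-4} + \frac{3}{-2}\right) - 3 = \left(\left(-5\right) \left(- \frac{1}{4}\right) + 3 \left(- \frac{1}{2}\right)\right) - 3 = \left(\frac{5}{4} - \frac{3}{2}\right) - 3 = - \frac{1}{4} - 3 = - \frac{13}{4} \approx -3.25$)
$\left(-157 - -7\right) H = \left(-157 - -7\right) \left(- \frac{13}{4}\right) = \left(-157 + 7\right) \left(- \frac{13}{4}\right) = \left(-150\right) \left(- \frac{13}{4}\right) = \frac{975}{2}$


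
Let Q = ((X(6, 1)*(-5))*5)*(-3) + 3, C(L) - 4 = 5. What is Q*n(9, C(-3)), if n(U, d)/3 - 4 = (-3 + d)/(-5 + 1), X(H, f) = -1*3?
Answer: -1665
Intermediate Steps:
C(L) = 9 (C(L) = 4 + 5 = 9)
X(H, f) = -3
n(U, d) = 57/4 - 3*d/4 (n(U, d) = 12 + 3*((-3 + d)/(-5 + 1)) = 12 + 3*((-3 + d)/(-4)) = 12 + 3*((-3 + d)*(-1/4)) = 12 + 3*(3/4 - d/4) = 12 + (9/4 - 3*d/4) = 57/4 - 3*d/4)
Q = -222 (Q = (-3*(-5)*5)*(-3) + 3 = (15*5)*(-3) + 3 = 75*(-3) + 3 = -225 + 3 = -222)
Q*n(9, C(-3)) = -222*(57/4 - 3/4*9) = -222*(57/4 - 27/4) = -222*15/2 = -1665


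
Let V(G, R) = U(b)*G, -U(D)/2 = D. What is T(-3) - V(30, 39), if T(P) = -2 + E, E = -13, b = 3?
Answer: 165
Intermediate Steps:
U(D) = -2*D
T(P) = -15 (T(P) = -2 - 13 = -15)
V(G, R) = -6*G (V(G, R) = (-2*3)*G = -6*G)
T(-3) - V(30, 39) = -15 - (-6)*30 = -15 - 1*(-180) = -15 + 180 = 165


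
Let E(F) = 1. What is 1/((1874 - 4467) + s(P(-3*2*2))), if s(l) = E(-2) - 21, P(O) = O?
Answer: -1/2613 ≈ -0.00038270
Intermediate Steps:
s(l) = -20 (s(l) = 1 - 21 = -20)
1/((1874 - 4467) + s(P(-3*2*2))) = 1/((1874 - 4467) - 20) = 1/(-2593 - 20) = 1/(-2613) = -1/2613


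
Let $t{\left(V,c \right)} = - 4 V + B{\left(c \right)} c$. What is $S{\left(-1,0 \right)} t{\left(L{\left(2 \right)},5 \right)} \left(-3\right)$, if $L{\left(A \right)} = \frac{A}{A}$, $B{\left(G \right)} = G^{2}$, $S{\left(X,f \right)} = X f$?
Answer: $0$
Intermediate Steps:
$L{\left(A \right)} = 1$
$t{\left(V,c \right)} = c^{3} - 4 V$ ($t{\left(V,c \right)} = - 4 V + c^{2} c = - 4 V + c^{3} = c^{3} - 4 V$)
$S{\left(-1,0 \right)} t{\left(L{\left(2 \right)},5 \right)} \left(-3\right) = \left(-1\right) 0 \left(5^{3} - 4\right) \left(-3\right) = 0 \left(125 - 4\right) \left(-3\right) = 0 \cdot 121 \left(-3\right) = 0 \left(-3\right) = 0$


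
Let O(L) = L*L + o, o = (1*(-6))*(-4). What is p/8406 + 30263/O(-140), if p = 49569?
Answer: 204522139/27493224 ≈ 7.4390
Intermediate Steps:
o = 24 (o = -6*(-4) = 24)
O(L) = 24 + L² (O(L) = L*L + 24 = L² + 24 = 24 + L²)
p/8406 + 30263/O(-140) = 49569/8406 + 30263/(24 + (-140)²) = 49569*(1/8406) + 30263/(24 + 19600) = 16523/2802 + 30263/19624 = 204522139/27493224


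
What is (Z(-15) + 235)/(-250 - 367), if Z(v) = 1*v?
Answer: -220/617 ≈ -0.35656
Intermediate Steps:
Z(v) = v
(Z(-15) + 235)/(-250 - 367) = (-15 + 235)/(-250 - 367) = 220/(-617) = 220*(-1/617) = -220/617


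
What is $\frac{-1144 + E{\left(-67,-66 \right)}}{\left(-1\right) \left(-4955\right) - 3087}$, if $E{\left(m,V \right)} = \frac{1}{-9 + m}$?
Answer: $- \frac{86945}{141968} \approx -0.61243$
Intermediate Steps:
$\frac{-1144 + E{\left(-67,-66 \right)}}{\left(-1\right) \left(-4955\right) - 3087} = \frac{-1144 + \frac{1}{-9 - 67}}{\left(-1\right) \left(-4955\right) - 3087} = \frac{-1144 + \frac{1}{-76}}{4955 - 3087} = \frac{-1144 - \frac{1}{76}}{1868} = \left(- \frac{86945}{76}\right) \frac{1}{1868} = - \frac{86945}{141968}$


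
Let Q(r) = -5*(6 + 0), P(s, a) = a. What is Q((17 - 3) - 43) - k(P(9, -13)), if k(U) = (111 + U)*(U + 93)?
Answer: -7870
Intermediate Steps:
k(U) = (93 + U)*(111 + U) (k(U) = (111 + U)*(93 + U) = (93 + U)*(111 + U))
Q(r) = -30 (Q(r) = -5*6 = -30)
Q((17 - 3) - 43) - k(P(9, -13)) = -30 - (10323 + (-13)² + 204*(-13)) = -30 - (10323 + 169 - 2652) = -30 - 1*7840 = -30 - 7840 = -7870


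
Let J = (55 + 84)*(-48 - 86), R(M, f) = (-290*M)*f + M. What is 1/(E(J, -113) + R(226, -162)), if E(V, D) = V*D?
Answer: 1/12722444 ≈ 7.8601e-8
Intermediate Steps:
R(M, f) = M - 290*M*f (R(M, f) = -290*M*f + M = M - 290*M*f)
J = -18626 (J = 139*(-134) = -18626)
E(V, D) = D*V
1/(E(J, -113) + R(226, -162)) = 1/(-113*(-18626) + 226*(1 - 290*(-162))) = 1/(2104738 + 226*(1 + 46980)) = 1/(2104738 + 226*46981) = 1/(2104738 + 10617706) = 1/12722444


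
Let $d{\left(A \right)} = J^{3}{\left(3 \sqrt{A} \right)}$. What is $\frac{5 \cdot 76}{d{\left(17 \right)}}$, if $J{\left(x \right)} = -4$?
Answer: $- \frac{95}{16} \approx -5.9375$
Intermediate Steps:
$d{\left(A \right)} = -64$ ($d{\left(A \right)} = \left(-4\right)^{3} = -64$)
$\frac{5 \cdot 76}{d{\left(17 \right)}} = \frac{5 \cdot 76}{-64} = 380 \left(- \frac{1}{64}\right) = - \frac{95}{16}$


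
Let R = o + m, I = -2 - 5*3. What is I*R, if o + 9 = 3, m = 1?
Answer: 85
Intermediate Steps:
o = -6 (o = -9 + 3 = -6)
I = -17 (I = -2 - 15 = -17)
R = -5 (R = -6 + 1 = -5)
I*R = -17*(-5) = 85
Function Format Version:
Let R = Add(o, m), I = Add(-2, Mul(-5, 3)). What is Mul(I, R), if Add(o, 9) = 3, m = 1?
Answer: 85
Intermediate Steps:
o = -6 (o = Add(-9, 3) = -6)
I = -17 (I = Add(-2, -15) = -17)
R = -5 (R = Add(-6, 1) = -5)
Mul(I, R) = Mul(-17, -5) = 85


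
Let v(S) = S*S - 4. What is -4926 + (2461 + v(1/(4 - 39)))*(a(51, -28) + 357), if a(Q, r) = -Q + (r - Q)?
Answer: 677196152/1225 ≈ 5.5281e+5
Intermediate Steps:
a(Q, r) = r - 2*Q
v(S) = -4 + S² (v(S) = S² - 4 = -4 + S²)
-4926 + (2461 + v(1/(4 - 39)))*(a(51, -28) + 357) = -4926 + (2461 + (-4 + (1/(4 - 39))²))*((-28 - 2*51) + 357) = -4926 + (2461 + (-4 + (1/(-35))²))*((-28 - 102) + 357) = -4926 + (2461 + (-4 + (-1/35)²))*(-130 + 357) = -4926 + (2461 + (-4 + 1/1225))*227 = -4926 + (2461 - 4899/1225)*227 = -4926 + (3009826/1225)*227 = -4926 + 683230502/1225 = 677196152/1225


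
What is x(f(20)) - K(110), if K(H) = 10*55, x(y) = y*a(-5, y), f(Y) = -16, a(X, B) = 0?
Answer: -550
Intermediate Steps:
x(y) = 0 (x(y) = y*0 = 0)
K(H) = 550
x(f(20)) - K(110) = 0 - 1*550 = 0 - 550 = -550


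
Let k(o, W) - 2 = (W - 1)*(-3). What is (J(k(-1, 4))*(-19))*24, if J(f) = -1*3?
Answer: 1368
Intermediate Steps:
k(o, W) = 5 - 3*W (k(o, W) = 2 + (W - 1)*(-3) = 2 + (-1 + W)*(-3) = 2 + (3 - 3*W) = 5 - 3*W)
J(f) = -3
(J(k(-1, 4))*(-19))*24 = -3*(-19)*24 = 57*24 = 1368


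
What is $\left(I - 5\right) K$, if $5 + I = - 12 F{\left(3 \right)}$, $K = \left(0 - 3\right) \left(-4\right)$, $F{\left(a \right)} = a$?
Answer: $-552$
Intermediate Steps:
$K = 12$ ($K = \left(-3\right) \left(-4\right) = 12$)
$I = -41$ ($I = -5 - 36 = -41$)
$\left(I - 5\right) K = \left(-41 - 5\right) 12 = \left(-46\right) 12 = -552$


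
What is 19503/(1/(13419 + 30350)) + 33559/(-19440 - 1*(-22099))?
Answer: 2269793713372/2659 ≈ 8.5363e+8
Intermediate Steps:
19503/(1/(13419 + 30350)) + 33559/(-19440 - 1*(-22099)) = 19503/(1/43769) + 33559/(-19440 + 22099) = 19503/(1/43769) + 33559/2659 = 19503*43769 + 33559*(1/2659) = 853626807 + 33559/2659 = 2269793713372/2659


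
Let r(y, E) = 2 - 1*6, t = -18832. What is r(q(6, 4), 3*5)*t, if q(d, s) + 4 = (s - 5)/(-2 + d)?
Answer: 75328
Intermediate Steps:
q(d, s) = -4 + (-5 + s)/(-2 + d) (q(d, s) = -4 + (s - 5)/(-2 + d) = -4 + (-5 + s)/(-2 + d))
r(y, E) = -4 (r(y, E) = 2 - 6 = -4)
r(q(6, 4), 3*5)*t = -4*(-18832) = 75328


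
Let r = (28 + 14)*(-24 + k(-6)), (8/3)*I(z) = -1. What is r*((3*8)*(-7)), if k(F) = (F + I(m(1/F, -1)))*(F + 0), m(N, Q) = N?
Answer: -100548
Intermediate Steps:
I(z) = -3/8 (I(z) = (3/8)*(-1) = -3/8)
k(F) = F*(-3/8 + F) (k(F) = (F - 3/8)*(F + 0) = (-3/8 + F)*F = F*(-3/8 + F))
r = 1197/2 (r = (28 + 14)*(-24 + (⅛)*(-6)*(-3 + 8*(-6))) = 42*(-24 + (⅛)*(-6)*(-3 - 48)) = 42*(-24 + (⅛)*(-6)*(-51)) = 42*(-24 + 153/4) = 42*(57/4) = 1197/2 ≈ 598.50)
r*((3*8)*(-7)) = 1197*((3*8)*(-7))/2 = 1197*(24*(-7))/2 = (1197/2)*(-168) = -100548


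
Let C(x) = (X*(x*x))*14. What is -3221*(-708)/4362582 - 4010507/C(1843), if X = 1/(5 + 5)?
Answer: -791885304363/2469693297953 ≈ -0.32064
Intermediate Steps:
X = ⅒ (X = 1/10 = ⅒ ≈ 0.10000)
C(x) = 7*x²/5 (C(x) = ((x*x)/10)*14 = (x²/10)*14 = 7*x²/5)
-3221*(-708)/4362582 - 4010507/C(1843) = -3221*(-708)/4362582 - 4010507/((7/5)*1843²) = 2280468*(1/4362582) - 4010507/((7/5)*3396649) = 380078/727097 - 4010507/23776543/5 = 380078/727097 - 4010507*5/23776543 = 380078/727097 - 20052535/23776543 = -791885304363/2469693297953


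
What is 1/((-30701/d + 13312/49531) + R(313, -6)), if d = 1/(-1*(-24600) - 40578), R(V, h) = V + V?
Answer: 49531/24296996388636 ≈ 2.0386e-9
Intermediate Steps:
R(V, h) = 2*V
d = -1/15978 (d = 1/(24600 - 40578) = 1/(-15978) = -1/15978 ≈ -6.2586e-5)
1/((-30701/d + 13312/49531) + R(313, -6)) = 1/((-30701/(-1/15978) + 13312/49531) + 2*313) = 1/((-30701*(-15978) + 13312*(1/49531)) + 626) = 1/((490540578 + 13312/49531) + 626) = 1/(24296965382230/49531 + 626) = 1/(24296996388636/49531) = 49531/24296996388636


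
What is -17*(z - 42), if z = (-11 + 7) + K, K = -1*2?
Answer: 816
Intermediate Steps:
K = -2
z = -6 (z = (-11 + 7) - 2 = -4 - 2 = -6)
-17*(z - 42) = -17*(-6 - 42) = -17*(-48) = 816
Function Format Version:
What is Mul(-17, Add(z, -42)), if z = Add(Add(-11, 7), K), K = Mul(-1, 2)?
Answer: 816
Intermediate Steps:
K = -2
z = -6 (z = Add(Add(-11, 7), -2) = Add(-4, -2) = -6)
Mul(-17, Add(z, -42)) = Mul(-17, Add(-6, -42)) = Mul(-17, -48) = 816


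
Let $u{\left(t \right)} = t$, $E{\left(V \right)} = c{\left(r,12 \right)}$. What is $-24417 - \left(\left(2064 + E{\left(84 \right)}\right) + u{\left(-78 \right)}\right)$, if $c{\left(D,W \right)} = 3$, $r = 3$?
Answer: $-26406$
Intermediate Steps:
$E{\left(V \right)} = 3$
$-24417 - \left(\left(2064 + E{\left(84 \right)}\right) + u{\left(-78 \right)}\right) = -24417 - \left(\left(2064 + 3\right) - 78\right) = -24417 - \left(2067 - 78\right) = -24417 - 1989 = -26406$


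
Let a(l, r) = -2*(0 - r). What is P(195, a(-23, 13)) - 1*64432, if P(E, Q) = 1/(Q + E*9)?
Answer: -114753391/1781 ≈ -64432.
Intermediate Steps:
a(l, r) = 2*r (a(l, r) = -(-2)*r = 2*r)
P(E, Q) = 1/(Q + 9*E)
P(195, a(-23, 13)) - 1*64432 = 1/(2*13 + 9*195) - 1*64432 = 1/(26 + 1755) - 64432 = 1/1781 - 64432 = -114753391/1781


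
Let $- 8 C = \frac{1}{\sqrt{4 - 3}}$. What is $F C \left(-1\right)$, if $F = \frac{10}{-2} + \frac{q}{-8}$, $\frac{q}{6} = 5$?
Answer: $- \frac{35}{32} \approx -1.0938$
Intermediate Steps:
$q = 30$ ($q = 6 \cdot 5 = 30$)
$F = - \frac{35}{4}$ ($F = \frac{10}{-2} + \frac{30}{-8} = 10 \left(- \frac{1}{2}\right) + 30 \left(- \frac{1}{8}\right) = -5 - \frac{15}{4} = - \frac{35}{4} \approx -8.75$)
$C = - \frac{1}{8}$ ($C = - \frac{1}{8 \sqrt{4 - 3}} = - \frac{1}{8 \sqrt{1}} = - \frac{1}{8 \cdot 1} = \left(- \frac{1}{8}\right) 1 = - \frac{1}{8} \approx -0.125$)
$F C \left(-1\right) = \left(- \frac{35}{4}\right) \left(- \frac{1}{8}\right) \left(-1\right) = \frac{35}{32} \left(-1\right) = - \frac{35}{32}$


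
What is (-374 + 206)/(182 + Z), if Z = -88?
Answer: -84/47 ≈ -1.7872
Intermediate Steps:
(-374 + 206)/(182 + Z) = (-374 + 206)/(182 - 88) = -168/94 = -168*1/94 = -84/47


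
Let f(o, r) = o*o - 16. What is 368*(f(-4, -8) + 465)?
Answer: 171120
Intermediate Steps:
f(o, r) = -16 + o² (f(o, r) = o² - 16 = -16 + o²)
368*(f(-4, -8) + 465) = 368*((-16 + (-4)²) + 465) = 368*((-16 + 16) + 465) = 368*(0 + 465) = 368*465 = 171120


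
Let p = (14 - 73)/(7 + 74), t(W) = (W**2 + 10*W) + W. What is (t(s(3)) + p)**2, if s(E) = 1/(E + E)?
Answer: 134689/104976 ≈ 1.2830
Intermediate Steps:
s(E) = 1/(2*E)
t(W) = W**2 + 11*W
p = -59/81 ≈ -0.72840
(t(s(3)) + p)**2 = (((1/2)/3)*(11 + (1/2)/3) - 59/81)**2 = (((1/2)*(1/3))*(11 + (1/2)*(1/3)) - 59/81)**2 = ((11 + 1/6)/6 - 59/81)**2 = ((1/6)*(67/6) - 59/81)**2 = (67/36 - 59/81)**2 = (367/324)**2 = 134689/104976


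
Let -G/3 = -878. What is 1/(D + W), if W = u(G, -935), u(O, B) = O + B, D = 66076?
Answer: 1/67775 ≈ 1.4755e-5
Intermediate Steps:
G = 2634 (G = -3*(-878) = 2634)
u(O, B) = B + O
W = 1699 (W = -935 + 2634 = 1699)
1/(D + W) = 1/(66076 + 1699) = 1/67775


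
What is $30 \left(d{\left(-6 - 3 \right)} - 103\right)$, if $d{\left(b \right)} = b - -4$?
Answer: $-3240$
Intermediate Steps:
$d{\left(b \right)} = 4 + b$ ($d{\left(b \right)} = b + 4 = 4 + b$)
$30 \left(d{\left(-6 - 3 \right)} - 103\right) = 30 \left(\left(4 - 9\right) - 103\right) = 30 \left(-5 - 103\right) = 30 \left(-108\right) = -3240$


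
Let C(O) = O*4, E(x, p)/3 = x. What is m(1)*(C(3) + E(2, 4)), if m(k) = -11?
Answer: -198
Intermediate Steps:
E(x, p) = 3*x
C(O) = 4*O
m(1)*(C(3) + E(2, 4)) = -11*(4*3 + 3*2) = -11*(12 + 6) = -11*18 = -198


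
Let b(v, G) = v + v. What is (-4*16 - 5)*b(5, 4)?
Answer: -690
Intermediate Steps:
b(v, G) = 2*v
(-4*16 - 5)*b(5, 4) = (-4*16 - 5)*(2*5) = (-64 - 5)*10 = -69*10 = -690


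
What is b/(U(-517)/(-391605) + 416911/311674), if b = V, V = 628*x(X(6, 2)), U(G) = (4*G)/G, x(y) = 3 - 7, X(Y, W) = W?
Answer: -27872489007840/14842107769 ≈ -1877.9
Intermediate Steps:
x(y) = -4
U(G) = 4
V = -2512 (V = 628*(-4) = -2512)
b = -2512
b/(U(-517)/(-391605) + 416911/311674) = -2512/(4/(-391605) + 416911/311674) = -2512/(4*(-1/391605) + 416911*(1/311674)) = -2512/(-4/391605 + 37901/28334) = -2512/14842107769/11095736070 = -2512*11095736070/14842107769 = -27872489007840/14842107769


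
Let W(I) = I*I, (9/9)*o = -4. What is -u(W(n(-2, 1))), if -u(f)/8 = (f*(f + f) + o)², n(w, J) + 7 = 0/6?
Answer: 184166432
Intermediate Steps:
o = -4
n(w, J) = -7 (n(w, J) = -7 + 0/6 = -7 + 0*(⅙) = -7 + 0 = -7)
W(I) = I²
u(f) = -8*(-4 + 2*f²)² (u(f) = -8*(f*(f + f) - 4)² = -8*(f*(2*f) - 4)² = -8*(2*f² - 4)² = -8*(-4 + 2*f²)²)
-u(W(n(-2, 1))) = -(-32)*(-2 + ((-7)²)²)² = -(-32)*(-2 + 49²)² = -(-32)*(-2 + 2401)² = -(-32)*2399² = -(-32)*5755201 = -1*(-184166432) = 184166432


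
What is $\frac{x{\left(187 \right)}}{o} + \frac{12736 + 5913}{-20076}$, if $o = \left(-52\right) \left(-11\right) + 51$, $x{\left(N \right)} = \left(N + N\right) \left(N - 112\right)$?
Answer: $\frac{11255377}{255252} \approx 44.095$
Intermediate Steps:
$x{\left(N \right)} = 2 N \left(-112 + N\right)$
$o = 623$ ($o = 572 + 51 = 623$)
$\frac{x{\left(187 \right)}}{o} + \frac{12736 + 5913}{-20076} = \frac{2 \cdot 187 \left(-112 + 187\right)}{623} + \frac{12736 + 5913}{-20076} = 2 \cdot 187 \cdot 75 \cdot \frac{1}{623} + 18649 \left(- \frac{1}{20076}\right) = 28050 \cdot \frac{1}{623} - \frac{18649}{20076} = \frac{28050}{623} - \frac{18649}{20076} = \frac{11255377}{255252}$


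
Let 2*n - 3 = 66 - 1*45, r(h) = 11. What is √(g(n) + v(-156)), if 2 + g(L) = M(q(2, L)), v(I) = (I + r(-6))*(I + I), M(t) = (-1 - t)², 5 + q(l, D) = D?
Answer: √45302 ≈ 212.84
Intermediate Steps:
q(l, D) = -5 + D
v(I) = 2*I*(11 + I) (v(I) = (I + 11)*(I + I) = (11 + I)*(2*I) = 2*I*(11 + I))
n = 12 (n = 3/2 + (66 - 1*45)/2 = 3/2 + (66 - 45)/2 = 3/2 + (½)*21 = 3/2 + 21/2 = 12)
g(L) = -2 + (-4 + L)² (g(L) = -2 + (1 + (-5 + L))² = -2 + (-4 + L)²)
√(g(n) + v(-156)) = √((-2 + (-4 + 12)²) + 2*(-156)*(11 - 156)) = √((-2 + 8²) + 2*(-156)*(-145)) = √((-2 + 64) + 45240) = √(62 + 45240) = √45302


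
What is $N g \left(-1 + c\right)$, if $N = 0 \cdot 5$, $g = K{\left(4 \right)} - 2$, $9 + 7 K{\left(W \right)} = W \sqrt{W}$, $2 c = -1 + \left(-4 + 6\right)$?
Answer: $0$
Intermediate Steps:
$c = \frac{1}{2}$ ($c = \frac{-1 + \left(-4 + 6\right)}{2} = \frac{-1 + 2}{2} = \frac{1}{2} \cdot 1 = \frac{1}{2} \approx 0.5$)
$K{\left(W \right)} = - \frac{9}{7} + \frac{W^{\frac{3}{2}}}{7}$ ($K{\left(W \right)} = - \frac{9}{7} + \frac{W \sqrt{W}}{7} = - \frac{9}{7} + \frac{W^{\frac{3}{2}}}{7}$)
$g = - \frac{15}{7}$ ($g = \left(- \frac{9}{7} + \frac{4^{\frac{3}{2}}}{7}\right) - 2 = \left(- \frac{9}{7} + \frac{1}{7} \cdot 8\right) - 2 = \left(- \frac{9}{7} + \frac{8}{7}\right) - 2 = - \frac{1}{7} - 2 = - \frac{15}{7} \approx -2.1429$)
$N = 0$
$N g \left(-1 + c\right) = 0 \left(- \frac{15}{7}\right) \left(-1 + \frac{1}{2}\right) = 0 \left(- \frac{1}{2}\right) = 0$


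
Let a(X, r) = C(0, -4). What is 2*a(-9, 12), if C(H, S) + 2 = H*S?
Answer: -4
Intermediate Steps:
C(H, S) = -2 + H*S
a(X, r) = -2 (a(X, r) = -2 + 0*(-4) = -2 + 0 = -2)
2*a(-9, 12) = 2*(-2) = -4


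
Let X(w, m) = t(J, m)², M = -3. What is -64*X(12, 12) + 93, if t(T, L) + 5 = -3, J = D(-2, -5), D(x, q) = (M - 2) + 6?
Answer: -4003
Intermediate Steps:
D(x, q) = 1 (D(x, q) = (-3 - 2) + 6 = -5 + 6 = 1)
J = 1
t(T, L) = -8 (t(T, L) = -5 - 3 = -8)
X(w, m) = 64 (X(w, m) = (-8)² = 64)
-64*X(12, 12) + 93 = -64*64 + 93 = -4096 + 93 = -4003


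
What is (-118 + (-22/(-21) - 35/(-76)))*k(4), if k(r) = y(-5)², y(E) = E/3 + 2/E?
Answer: -178670081/359100 ≈ -497.55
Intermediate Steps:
y(E) = 2/E + E/3 (y(E) = E*(⅓) + 2/E = E/3 + 2/E = 2/E + E/3)
k(r) = 961/225 (k(r) = (2/(-5) + (⅓)*(-5))² = (2*(-⅕) - 5/3)² = (-⅖ - 5/3)² = (-31/15)² = 961/225)
(-118 + (-22/(-21) - 35/(-76)))*k(4) = (-118 + (-22/(-21) - 35/(-76)))*(961/225) = (-118 + (-22*(-1/21) - 35*(-1/76)))*(961/225) = (-118 + (22/21 + 35/76))*(961/225) = (-118 + 2407/1596)*(961/225) = -185921/1596*961/225 = -178670081/359100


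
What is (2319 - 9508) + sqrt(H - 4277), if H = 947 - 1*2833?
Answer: -7189 + I*sqrt(6163) ≈ -7189.0 + 78.505*I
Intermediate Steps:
H = -1886 (H = 947 - 2833 = -1886)
(2319 - 9508) + sqrt(H - 4277) = (2319 - 9508) + sqrt(-1886 - 4277) = -7189 + sqrt(-6163) = -7189 + I*sqrt(6163)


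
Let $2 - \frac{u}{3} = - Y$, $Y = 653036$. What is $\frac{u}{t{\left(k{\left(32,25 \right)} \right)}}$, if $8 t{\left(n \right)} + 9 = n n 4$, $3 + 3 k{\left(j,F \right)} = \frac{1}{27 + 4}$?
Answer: $- \frac{135555015888}{43985} \approx -3.0818 \cdot 10^{6}$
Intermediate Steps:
$k{\left(j,F \right)} = - \frac{92}{93}$ ($k{\left(j,F \right)} = -1 + \frac{1}{3 \left(27 + 4\right)} = -1 + \frac{1}{3 \cdot 31} = -1 + \frac{1}{3} \cdot \frac{1}{31} = -1 + \frac{1}{93} = - \frac{92}{93}$)
$u = 1959114$ ($u = 6 - 3 \left(\left(-1\right) 653036\right) = 6 - -1959108 = 6 + 1959108 = 1959114$)
$t{\left(n \right)} = - \frac{9}{8} + \frac{n^{2}}{2}$ ($t{\left(n \right)} = - \frac{9}{8} + \frac{n n 4}{8} = - \frac{9}{8} + \frac{n^{2} \cdot 4}{8} = - \frac{9}{8} + \frac{4 n^{2}}{8} = - \frac{9}{8} + \frac{n^{2}}{2}$)
$\frac{u}{t{\left(k{\left(32,25 \right)} \right)}} = \frac{1959114}{- \frac{9}{8} + \frac{\left(- \frac{92}{93}\right)^{2}}{2}} = \frac{1959114}{- \frac{9}{8} + \frac{1}{2} \cdot \frac{8464}{8649}} = \frac{1959114}{- \frac{9}{8} + \frac{4232}{8649}} = \frac{1959114}{- \frac{43985}{69192}} = 1959114 \left(- \frac{69192}{43985}\right) = - \frac{135555015888}{43985}$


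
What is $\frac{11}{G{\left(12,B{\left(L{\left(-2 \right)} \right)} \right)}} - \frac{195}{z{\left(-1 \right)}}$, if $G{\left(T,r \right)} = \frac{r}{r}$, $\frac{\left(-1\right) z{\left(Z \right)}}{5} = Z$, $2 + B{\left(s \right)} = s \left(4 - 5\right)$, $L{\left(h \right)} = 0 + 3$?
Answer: $-28$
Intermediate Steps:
$L{\left(h \right)} = 3$
$B{\left(s \right)} = -2 - s$ ($B{\left(s \right)} = -2 + s \left(4 - 5\right) = -2 + s \left(-1\right) = -2 - s$)
$z{\left(Z \right)} = - 5 Z$
$G{\left(T,r \right)} = 1$
$\frac{11}{G{\left(12,B{\left(L{\left(-2 \right)} \right)} \right)}} - \frac{195}{z{\left(-1 \right)}} = \frac{11}{1} - \frac{195}{\left(-5\right) \left(-1\right)} = 11 \cdot 1 - \frac{195}{5} = 11 - 39 = -28$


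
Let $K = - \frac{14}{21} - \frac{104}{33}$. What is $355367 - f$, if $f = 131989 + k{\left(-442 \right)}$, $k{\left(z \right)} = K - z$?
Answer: $\frac{2452338}{11} \approx 2.2294 \cdot 10^{5}$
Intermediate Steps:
$K = - \frac{42}{11}$ ($K = \left(-14\right) \frac{1}{21} - \frac{104}{33} = - \frac{2}{3} - \frac{104}{33} = - \frac{42}{11} \approx -3.8182$)
$k{\left(z \right)} = - \frac{42}{11} - z$
$f = \frac{1456699}{11}$ ($f = 131989 - - \frac{4820}{11} = 131989 + \left(- \frac{42}{11} + 442\right) = 131989 + \frac{4820}{11} = \frac{1456699}{11} \approx 1.3243 \cdot 10^{5}$)
$355367 - f = 355367 - \frac{1456699}{11} = \frac{2452338}{11}$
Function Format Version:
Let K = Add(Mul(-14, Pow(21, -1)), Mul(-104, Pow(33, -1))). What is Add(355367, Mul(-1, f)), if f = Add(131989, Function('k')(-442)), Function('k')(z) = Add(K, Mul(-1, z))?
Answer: Rational(2452338, 11) ≈ 2.2294e+5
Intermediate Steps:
K = Rational(-42, 11) (K = Add(Mul(-14, Rational(1, 21)), Mul(-104, Rational(1, 33))) = Add(Rational(-2, 3), Rational(-104, 33)) = Rational(-42, 11) ≈ -3.8182)
Function('k')(z) = Add(Rational(-42, 11), Mul(-1, z))
f = Rational(1456699, 11) (f = Add(131989, Add(Rational(-42, 11), Mul(-1, -442))) = Add(131989, Add(Rational(-42, 11), 442)) = Add(131989, Rational(4820, 11)) = Rational(1456699, 11) ≈ 1.3243e+5)
Add(355367, Mul(-1, f)) = Add(355367, Mul(-1, Rational(1456699, 11))) = Add(355367, Rational(-1456699, 11)) = Rational(2452338, 11)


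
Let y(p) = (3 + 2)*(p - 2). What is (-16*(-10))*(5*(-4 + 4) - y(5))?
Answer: -2400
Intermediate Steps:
y(p) = -10 + 5*p (y(p) = 5*(-2 + p) = -10 + 5*p)
(-16*(-10))*(5*(-4 + 4) - y(5)) = (-16*(-10))*(5*(-4 + 4) - (-10 + 5*5)) = 160*(5*0 - (-10 + 25)) = 160*(0 - 1*15) = 160*(0 - 15) = 160*(-15) = -2400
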